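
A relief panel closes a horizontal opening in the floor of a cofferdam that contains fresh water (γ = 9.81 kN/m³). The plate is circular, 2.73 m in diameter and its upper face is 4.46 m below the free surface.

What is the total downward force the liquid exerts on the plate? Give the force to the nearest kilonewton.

γ = 9.81 kN/m³.
The plate is horizontal, so pressure is uniform at p = γ·h = 9.81 × 4.46 = 43.7526 kN/m².
A = π(1.365)² = 5.85349 m².
F = p·A = 43.7526 × 5.85349 = 256.105 kN.

F ≈ 256 kN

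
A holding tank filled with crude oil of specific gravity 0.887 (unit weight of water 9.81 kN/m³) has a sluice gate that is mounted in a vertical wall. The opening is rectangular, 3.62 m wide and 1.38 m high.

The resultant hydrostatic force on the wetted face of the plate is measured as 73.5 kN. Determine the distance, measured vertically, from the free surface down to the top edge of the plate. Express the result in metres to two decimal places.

d_top ≈ 1.00 m

γ = 0.887 × 9.81 = 8.70147 kN/m³.
A = 3.62 × 1.38 = 4.9956 m².
From F = γ·h_c·A, the centroid depth is h_c = 73.5/(8.70147 × 4.9956) = 1.69086 m.
The centroid lies 1.38/2 = 0.69 m below the top edge, so the top edge sits at h_top = 1.69086 − 0.69 = 1.00086 m below the surface.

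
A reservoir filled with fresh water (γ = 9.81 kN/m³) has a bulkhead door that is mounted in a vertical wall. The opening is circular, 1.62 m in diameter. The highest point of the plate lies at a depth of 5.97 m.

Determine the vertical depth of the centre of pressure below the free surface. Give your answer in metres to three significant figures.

h_p = 6.80 m

γ = 9.81 kN/m³.
The centroid is at the centre, 0.81 m below the top of the plate, so the centroid depth is h_c = 5.97 + 0.81 = 6.78 m.
A = π(0.81)² = 2.0612 m².
Resultant F = γ·h_c·A = 9.81 × 6.78 × 2.0612 = 137.094 kN.
I_c = πr⁴/4 = π × 0.81⁴/4 = 0.338088 m⁴.
Centre of pressure: y_p = y_c + I_c/(y_c·A) = 6.78 + 0.338088/(6.78 × 2.0612) = 6.78 + 0.0241925 = 6.80419 m along the plane.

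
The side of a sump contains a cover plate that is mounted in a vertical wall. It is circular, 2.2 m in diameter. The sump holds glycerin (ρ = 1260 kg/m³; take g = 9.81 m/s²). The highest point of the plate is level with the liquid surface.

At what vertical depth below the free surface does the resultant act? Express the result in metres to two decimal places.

γ = ρg = 1260 × 9.81 / 1000 = 12.3606 kN/m³.
The centroid is at the centre, 1.1 m below the top of the plate, so the centroid depth is h_c = 1.1 m.
A = π(1.1)² = 3.80133 m².
Resultant F = γ·h_c·A = 12.3606 × 1.1 × 3.80133 = 51.6854 kN.
I_c = πr⁴/4 = π × 1.1⁴/4 = 1.1499 m⁴.
Centre of pressure: y_p = y_c + I_c/(y_c·A) = 1.1 + 1.1499/(1.1 × 3.80133) = 1.1 + 0.274999 = 1.375 m along the plane.

h_p = 1.38 m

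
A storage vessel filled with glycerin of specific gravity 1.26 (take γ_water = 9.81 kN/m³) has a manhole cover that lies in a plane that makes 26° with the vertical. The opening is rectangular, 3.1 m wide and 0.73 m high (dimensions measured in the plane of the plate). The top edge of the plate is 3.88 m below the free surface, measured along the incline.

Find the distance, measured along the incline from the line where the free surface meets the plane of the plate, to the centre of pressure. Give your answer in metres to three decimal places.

y_p = 4.255 m

γ = 1.26 × 9.81 = 12.3606 kN/m³.
The plate makes 26° with the vertical, i.e. θ = 90° − 26° = 64° to the horizontal. Measuring y along the incline from the free-surface line, vertical depth h = y·sinθ with sinθ = 0.898794.
The centroid lies 0.73/2 = 0.365 m below the top edge, so y_c = 3.88 + 0.365 = 4.245 m and h_c = 4.245 × 0.898794 = 3.81538 m.
A = 3.1 × 0.73 = 2.263 m².
Resultant F = γ·h_c·A = 12.3606 × 3.81538 × 2.263 = 106.724 kN.
I_c = b·h³/12 = 3.1 × 0.73³/12 = 0.100496 m⁴.
Centre of pressure: y_p = y_c + I_c/(y_c·A) = 4.245 + 0.100496/(4.245 × 2.263) = 4.245 + 0.0104613 = 4.25546 m along the plane.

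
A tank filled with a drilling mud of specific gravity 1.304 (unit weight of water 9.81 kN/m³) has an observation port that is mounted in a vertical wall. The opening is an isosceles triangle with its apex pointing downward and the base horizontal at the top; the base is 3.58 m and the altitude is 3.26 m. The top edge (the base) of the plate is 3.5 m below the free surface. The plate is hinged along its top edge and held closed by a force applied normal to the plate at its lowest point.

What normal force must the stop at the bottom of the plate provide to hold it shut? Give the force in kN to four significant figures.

γ = 1.304 × 9.81 = 12.79224 kN/m³.
With the apex down, the centroid sits h/3 = 3.26/3 = 1.08667 m below the base (the top edge), so the centroid depth is h_c = 3.5 + 1.08667 = 4.58667 m.
A = ½ × 3.58 × 3.26 = 5.8354 m².
Resultant F = γ·h_c·A = 12.79224 × 4.58667 × 5.8354 = 342.385 kN.
I_c = b·h³/36 = 3.58 × 3.26³/36 = 3.44535 m⁴.
Centre of pressure: y_p = y_c + I_c/(y_c·A) = 4.58667 + 3.44535/(4.58667 × 5.8354) = 4.58667 + 0.128726 = 4.7154 m along the plane.
The resultant acts 1.08667 + 0.128726 = 1.2154 m (along the plate) below the hinge at the top edge, so the moment about the hinge is M = F × 1.2154 = 342.385 × 1.2154 = 416.135 kN·m.
A normal force at the bottom, 3.26 m from the hinge, must supply this moment: P = 416.135/3.26 = 127.649 kN.

P ≈ 127.6 kN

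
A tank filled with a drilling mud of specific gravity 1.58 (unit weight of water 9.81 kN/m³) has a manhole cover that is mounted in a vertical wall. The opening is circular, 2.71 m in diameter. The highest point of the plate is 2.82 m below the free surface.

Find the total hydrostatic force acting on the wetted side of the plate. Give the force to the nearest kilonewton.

γ = 1.58 × 9.81 = 15.4998 kN/m³.
The centroid is at the centre, 1.355 m below the top of the plate, so the centroid depth is h_c = 2.82 + 1.355 = 4.175 m.
A = π(1.355)² = 5.76804 m².
Resultant F = γ·h_c·A = 15.4998 × 4.175 × 5.76804 = 373.259 kN.

F ≈ 373 kN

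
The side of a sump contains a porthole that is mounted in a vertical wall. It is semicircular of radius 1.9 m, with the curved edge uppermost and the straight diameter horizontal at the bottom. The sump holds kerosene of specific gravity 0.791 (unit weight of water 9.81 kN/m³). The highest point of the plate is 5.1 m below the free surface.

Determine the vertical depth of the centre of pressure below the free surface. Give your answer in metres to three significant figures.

γ = 0.791 × 9.81 = 7.75971 kN/m³.
The centroid lies 4r/(3π) = 0.806385 m above the diameter, so r − 4r/(3π) = 1.9 − 0.806385 = 1.09361 m below the topmost point, so the centroid depth is h_c = 5.1 + 1.09361 = 6.19361 m.
A = πr²/2 = π × 1.9²/2 = 5.67057 m².
Resultant F = γ·h_c·A = 7.75971 × 6.19361 × 5.67057 = 272.531 kN.
I_c = (π/8 − 8/(9π))·r⁴ = 0.109757 × 1.9⁴ = 1.43036 m⁴.
Centre of pressure: y_p = y_c + I_c/(y_c·A) = 6.19361 + 1.43036/(6.19361 × 5.67057) = 6.19361 + 0.0407263 = 6.23434 m along the plane.

h_p = 6.23 m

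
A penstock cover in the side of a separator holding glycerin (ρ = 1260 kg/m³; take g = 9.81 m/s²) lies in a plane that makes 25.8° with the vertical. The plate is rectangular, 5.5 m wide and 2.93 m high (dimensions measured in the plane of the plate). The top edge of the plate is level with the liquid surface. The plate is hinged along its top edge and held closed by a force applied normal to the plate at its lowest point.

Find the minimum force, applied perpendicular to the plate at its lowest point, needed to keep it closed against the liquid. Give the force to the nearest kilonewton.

P ≈ 175 kN

γ = ρg = 1260 × 9.81 / 1000 = 12.3606 kN/m³.
The plate makes 25.8° with the vertical, i.e. θ = 90° − 25.8° = 64.2° to the horizontal. Measuring y along the incline from the free-surface line, vertical depth h = y·sinθ with sinθ = 0.900319.
The centroid lies 2.93/2 = 1.465 m below the top edge, so y_c = 1.465 m and h_c = 1.465 × 0.900319 = 1.31897 m.
A = 5.5 × 2.93 = 16.115 m².
Resultant F = γ·h_c·A = 12.3606 × 1.31897 × 16.115 = 262.727 kN.
I_c = b·h³/12 = 5.5 × 2.93³/12 = 11.5288 m⁴.
Centre of pressure: y_p = y_c + I_c/(y_c·A) = 1.465 + 11.5288/(1.465 × 16.115) = 1.465 + 0.488333 = 1.95333 m along the plane.
The resultant acts 1.465 + 0.488333 = 1.95333 m (along the plate) below the hinge at the top edge, so the moment about the hinge is M = F × 1.95333 = 262.727 × 1.95333 = 513.193 kN·m.
A normal force at the bottom, 2.93 m from the hinge, must supply this moment: P = 513.193/2.93 = 175.151 kN.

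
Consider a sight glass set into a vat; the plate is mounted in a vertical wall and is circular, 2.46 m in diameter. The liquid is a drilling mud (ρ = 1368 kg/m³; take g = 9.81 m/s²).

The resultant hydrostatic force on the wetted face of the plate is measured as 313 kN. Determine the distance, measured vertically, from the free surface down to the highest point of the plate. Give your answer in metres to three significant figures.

d_top ≈ 3.68 m

γ = ρg = 1368 × 9.81 / 1000 = 13.42008 kN/m³.
A = π(1.23)² = 4.75292 m².
From F = γ·h_c·A, the centroid depth is h_c = 313/(13.42008 × 4.75292) = 4.90714 m.
The centroid is at the centre, 1.23 m below the top of the plate, so the highest point sits at h_top = 4.90714 − 1.23 = 3.67714 m below the surface.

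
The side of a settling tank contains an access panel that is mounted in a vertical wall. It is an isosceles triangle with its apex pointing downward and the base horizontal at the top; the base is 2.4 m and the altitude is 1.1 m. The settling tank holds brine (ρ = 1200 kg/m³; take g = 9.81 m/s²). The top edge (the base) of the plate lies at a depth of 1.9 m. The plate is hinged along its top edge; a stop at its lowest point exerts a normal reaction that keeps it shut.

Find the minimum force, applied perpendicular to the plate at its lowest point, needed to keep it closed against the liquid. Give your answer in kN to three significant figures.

γ = ρg = 1200 × 9.81 / 1000 = 11.772 kN/m³.
With the apex down, the centroid sits h/3 = 1.1/3 = 0.366667 m below the base (the top edge), so the centroid depth is h_c = 1.9 + 0.366667 = 2.26667 m.
A = ½ × 2.4 × 1.1 = 1.32 m².
Resultant F = γ·h_c·A = 11.772 × 2.26667 × 1.32 = 35.2219 kN.
I_c = b·h³/36 = 2.4 × 1.1³/36 = 0.0887333 m⁴.
Centre of pressure: y_p = y_c + I_c/(y_c·A) = 2.26667 + 0.0887333/(2.26667 × 1.32) = 2.26667 + 0.0296568 = 2.29633 m along the plane.
The resultant acts 0.366667 + 0.0296568 = 0.396324 m (along the plate) below the hinge at the top edge, so the moment about the hinge is M = F × 0.396324 = 35.2219 × 0.396324 = 13.9593 kN·m.
A normal force at the bottom, 1.1 m from the hinge, must supply this moment: P = 13.9593/1.1 = 12.6903 kN.

P ≈ 12.7 kN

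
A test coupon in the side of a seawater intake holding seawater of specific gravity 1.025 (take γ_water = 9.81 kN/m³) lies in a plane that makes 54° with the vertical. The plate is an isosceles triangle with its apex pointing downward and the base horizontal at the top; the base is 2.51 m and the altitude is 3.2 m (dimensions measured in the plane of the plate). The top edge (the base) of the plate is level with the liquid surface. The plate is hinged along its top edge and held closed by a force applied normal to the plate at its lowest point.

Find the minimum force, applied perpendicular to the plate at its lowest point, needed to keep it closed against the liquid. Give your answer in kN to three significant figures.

P ≈ 12.7 kN

γ = 1.025 × 9.81 = 10.05525 kN/m³.
The plate makes 54° with the vertical, i.e. θ = 90° − 54° = 36° to the horizontal. Measuring y along the incline from the free-surface line, vertical depth h = y·sinθ with sinθ = 0.587785.
With the apex down, the centroid sits h/3 = 3.2/3 = 1.06667 m below the base (the top edge), so y_c = 1.06667 m and h_c = 1.06667 × 0.587785 = 0.626973 m.
A = ½ × 2.51 × 3.2 = 4.016 m².
Resultant F = γ·h_c·A = 10.05525 × 0.626973 × 4.016 = 25.3184 kN.
I_c = b·h³/36 = 2.51 × 3.2³/36 = 2.28466 m⁴.
Centre of pressure: y_p = y_c + I_c/(y_c·A) = 1.06667 + 2.28466/(1.06667 × 4.016) = 1.06667 + 0.533332 = 1.6 m along the plane.
The resultant acts 1.06667 + 0.533332 = 1.6 m (along the plate) below the hinge at the top edge, so the moment about the hinge is M = F × 1.6 = 25.3184 × 1.6 = 40.5094 kN·m.
A normal force at the bottom, 3.2 m from the hinge, must supply this moment: P = 40.5094/3.2 = 12.6592 kN.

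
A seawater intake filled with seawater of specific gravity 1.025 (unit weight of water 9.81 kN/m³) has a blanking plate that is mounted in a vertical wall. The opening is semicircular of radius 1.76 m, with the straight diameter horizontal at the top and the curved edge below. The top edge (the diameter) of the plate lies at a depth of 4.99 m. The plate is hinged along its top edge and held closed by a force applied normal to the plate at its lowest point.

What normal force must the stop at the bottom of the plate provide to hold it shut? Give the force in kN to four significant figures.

γ = 1.025 × 9.81 = 10.05525 kN/m³.
The centroid of a semicircle lies 4r/(3π) = 0.746967 m from the diameter, here below the top edge, so the centroid depth is h_c = 4.99 + 0.746967 = 5.73697 m.
A = πr²/2 = π × 1.76²/2 = 4.8657 m².
Resultant F = γ·h_c·A = 10.05525 × 5.73697 × 4.8657 = 280.686 kN.
I_c = (π/8 − 8/(9π))·r⁴ = 0.109757 × 1.76⁴ = 1.05313 m⁴.
Centre of pressure: y_p = y_c + I_c/(y_c·A) = 5.73697 + 1.05313/(5.73697 × 4.8657) = 5.73697 + 0.0377272 = 5.7747 m along the plane.
The resultant acts 0.746967 + 0.0377272 = 0.784694 m (along the plate) below the hinge at the top edge, so the moment about the hinge is M = F × 0.784694 = 280.686 × 0.784694 = 220.253 kN·m.
A normal force at the bottom, 1.76 m from the hinge, must supply this moment: P = 220.253/1.76 = 125.144 kN.

P ≈ 125.1 kN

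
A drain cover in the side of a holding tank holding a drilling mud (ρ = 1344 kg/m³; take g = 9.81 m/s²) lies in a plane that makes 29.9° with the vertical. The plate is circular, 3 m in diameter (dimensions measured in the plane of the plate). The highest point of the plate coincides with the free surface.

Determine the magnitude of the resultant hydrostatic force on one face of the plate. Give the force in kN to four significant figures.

γ = ρg = 1344 × 9.81 / 1000 = 13.18464 kN/m³.
The plate makes 29.9° with the vertical, i.e. θ = 90° − 29.9° = 60.1° to the horizontal. Measuring y along the incline from the free-surface line, vertical depth h = y·sinθ with sinθ = 0.866897.
The centroid is at the centre, 1.5 m below the top of the plate, so y_c = 1.5 m and h_c = 1.5 × 0.866897 = 1.30035 m.
A = π(1.5)² = 7.06858 m².
Resultant F = γ·h_c·A = 13.18464 × 1.30035 × 7.06858 = 121.188 kN.

F ≈ 121.2 kN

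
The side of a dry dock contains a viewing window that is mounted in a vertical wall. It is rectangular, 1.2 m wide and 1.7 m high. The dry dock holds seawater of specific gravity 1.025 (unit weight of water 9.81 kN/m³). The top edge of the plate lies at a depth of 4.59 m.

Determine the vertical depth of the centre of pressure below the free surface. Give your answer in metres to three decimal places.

γ = 1.025 × 9.81 = 10.05525 kN/m³.
The centroid lies 1.7/2 = 0.85 m below the top edge, so the centroid depth is h_c = 4.59 + 0.85 = 5.44 m.
A = 1.2 × 1.7 = 2.04 m².
Resultant F = γ·h_c·A = 10.05525 × 5.44 × 2.04 = 111.589 kN.
I_c = b·h³/12 = 1.2 × 1.7³/12 = 0.4913 m⁴.
Centre of pressure: y_p = y_c + I_c/(y_c·A) = 5.44 + 0.4913/(5.44 × 2.04) = 5.44 + 0.0442708 = 5.48427 m along the plane.

h_p = 5.484 m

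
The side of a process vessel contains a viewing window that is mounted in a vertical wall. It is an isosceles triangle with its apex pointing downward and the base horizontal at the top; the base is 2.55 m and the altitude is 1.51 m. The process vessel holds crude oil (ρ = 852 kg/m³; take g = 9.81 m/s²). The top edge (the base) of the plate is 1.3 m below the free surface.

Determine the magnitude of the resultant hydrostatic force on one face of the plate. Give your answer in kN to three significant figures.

γ = ρg = 852 × 9.81 / 1000 = 8.35812 kN/m³.
With the apex down, the centroid sits h/3 = 1.51/3 = 0.503333 m below the base (the top edge), so the centroid depth is h_c = 1.3 + 0.503333 = 1.80333 m.
A = ½ × 2.55 × 1.51 = 1.92525 m².
Resultant F = γ·h_c·A = 8.35812 × 1.80333 × 1.92525 = 29.0182 kN.

F ≈ 29.0 kN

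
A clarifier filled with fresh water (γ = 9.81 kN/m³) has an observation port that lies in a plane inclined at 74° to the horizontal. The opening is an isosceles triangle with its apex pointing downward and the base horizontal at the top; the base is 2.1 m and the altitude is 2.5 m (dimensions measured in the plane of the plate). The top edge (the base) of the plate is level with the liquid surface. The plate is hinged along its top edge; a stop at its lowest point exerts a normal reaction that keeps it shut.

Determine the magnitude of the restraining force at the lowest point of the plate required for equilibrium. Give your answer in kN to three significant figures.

P ≈ 10.3 kN

γ = 9.81 kN/m³.
Let θ = 74° be the plate's angle to the horizontal; measure y along the incline from where the plane meets the free surface. Vertical depth h = y·sinθ with sinθ = 0.961262.
With the apex down, the centroid sits h/3 = 2.5/3 = 0.833333 m below the base (the top edge), so y_c = 0.833333 m and h_c = 0.833333 × 0.961262 = 0.801051 m.
A = ½ × 2.1 × 2.5 = 2.625 m².
Resultant F = γ·h_c·A = 9.81 × 0.801051 × 2.625 = 20.6281 kN.
I_c = b·h³/36 = 2.1 × 2.5³/36 = 0.911458 m⁴.
Centre of pressure: y_p = y_c + I_c/(y_c·A) = 0.833333 + 0.911458/(0.833333 × 2.625) = 0.833333 + 0.416667 = 1.25 m along the plane.
The resultant acts 0.833333 + 0.416667 = 1.25 m (along the plate) below the hinge at the top edge, so the moment about the hinge is M = F × 1.25 = 20.6281 × 1.25 = 25.7851 kN·m.
A normal force at the bottom, 2.5 m from the hinge, must supply this moment: P = 25.7851/2.5 = 10.314 kN.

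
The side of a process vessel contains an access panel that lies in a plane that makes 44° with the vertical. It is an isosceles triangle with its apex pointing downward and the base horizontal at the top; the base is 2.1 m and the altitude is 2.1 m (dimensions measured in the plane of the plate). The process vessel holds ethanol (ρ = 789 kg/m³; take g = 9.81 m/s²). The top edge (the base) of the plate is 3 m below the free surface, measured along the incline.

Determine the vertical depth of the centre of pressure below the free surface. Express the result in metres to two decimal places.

γ = ρg = 789 × 9.81 / 1000 = 7.74009 kN/m³.
The plate makes 44° with the vertical, i.e. θ = 90° − 44° = 46° to the horizontal. Measuring y along the incline from the free-surface line, vertical depth h = y·sinθ with sinθ = 0.719340.
With the apex down, the centroid sits h/3 = 2.1/3 = 0.7 m below the base (the top edge), so y_c = 3 + 0.7 = 3.7 m and h_c = 3.7 × 0.719340 = 2.66156 m.
A = ½ × 2.1 × 2.1 = 2.205 m².
Resultant F = γ·h_c·A = 7.74009 × 2.66156 × 2.205 = 45.4246 kN.
I_c = b·h³/36 = 2.1 × 2.1³/36 = 0.540225 m⁴.
Centre of pressure: y_p = y_c + I_c/(y_c·A) = 3.7 + 0.540225/(3.7 × 2.205) = 3.7 + 0.0662162 = 3.76622 m along the plane.
Vertically, h_p = y_p·sinθ = 3.76622 × 0.719340 = 2.70919 m.

h_p = 2.71 m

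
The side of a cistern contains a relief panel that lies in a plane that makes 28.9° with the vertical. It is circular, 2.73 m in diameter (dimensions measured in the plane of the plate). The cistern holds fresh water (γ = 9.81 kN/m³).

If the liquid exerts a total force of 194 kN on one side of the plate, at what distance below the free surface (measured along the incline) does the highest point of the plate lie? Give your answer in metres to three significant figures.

γ = 9.81 kN/m³.
A = π(1.365)² = 5.85349 m².
From F = γ·h_c·A, the centroid depth is h_c = 194/(9.81 × 5.85349) = 3.37845 m.
The plate makes 28.9° with the vertical, i.e. θ = 90° − 28.9° = 61.1° to the horizontal. Measuring y along the incline from the free-surface line, vertical depth h = y·sinθ with sinθ = 0.875465.
Along the incline, y_c = h_c/sinθ = 3.37845/0.875465 = 3.85903 m.
The centroid is at the centre, 1.365 m below the top of the plate, so the highest point sits at y_top = 3.85903 − 1.365 = 2.49403 m along the incline.

y_top ≈ 2.49 m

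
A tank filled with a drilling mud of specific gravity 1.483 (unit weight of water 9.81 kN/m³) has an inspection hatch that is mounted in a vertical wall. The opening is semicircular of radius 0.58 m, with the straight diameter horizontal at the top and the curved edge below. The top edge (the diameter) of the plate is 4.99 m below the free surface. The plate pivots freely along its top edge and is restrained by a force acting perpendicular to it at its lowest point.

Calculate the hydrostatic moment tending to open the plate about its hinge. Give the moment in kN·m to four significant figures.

γ = 1.483 × 9.81 = 14.54823 kN/m³.
The centroid of a semicircle lies 4r/(3π) = 0.24616 m from the diameter, here below the top edge, so the centroid depth is h_c = 4.99 + 0.24616 = 5.23616 m.
A = πr²/2 = π × 0.58²/2 = 0.528416 m².
Resultant F = γ·h_c·A = 14.54823 × 5.23616 × 0.528416 = 40.2531 kN.
I_c = (π/8 − 8/(9π))·r⁴ = 0.109757 × 0.58⁴ = 0.0124206 m⁴.
Centre of pressure: y_p = y_c + I_c/(y_c·A) = 5.23616 + 0.0124206/(5.23616 × 0.528416) = 5.23616 + 0.00448904 = 5.24065 m along the plane.
The resultant acts 0.24616 + 0.00448904 = 0.250649 m (along the plate) below the hinge at the top edge, so the moment about the hinge is M = F × 0.250649 = 40.2531 × 0.250649 = 10.0894 kN·m.

M ≈ 10.09 kN·m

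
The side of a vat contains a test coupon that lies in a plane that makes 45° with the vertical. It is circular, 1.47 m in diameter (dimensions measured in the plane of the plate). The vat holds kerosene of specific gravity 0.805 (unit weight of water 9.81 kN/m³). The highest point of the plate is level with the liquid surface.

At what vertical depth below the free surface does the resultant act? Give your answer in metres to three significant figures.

γ = 0.805 × 9.81 = 7.89705 kN/m³.
The plate makes 45° with the vertical, i.e. θ = 90° − 45° = 45° to the horizontal. Measuring y along the incline from the free-surface line, vertical depth h = y·sinθ with sinθ = 0.707107.
The centroid is at the centre, 0.735 m below the top of the plate, so y_c = 0.735 m and h_c = 0.735 × 0.707107 = 0.519724 m.
A = π(0.735)² = 1.69717 m².
Resultant F = γ·h_c·A = 7.89705 × 0.519724 × 1.69717 = 6.96567 kN.
I_c = πr⁴/4 = π × 0.735⁴/4 = 0.229213 m⁴.
Centre of pressure: y_p = y_c + I_c/(y_c·A) = 0.735 + 0.229213/(0.735 × 1.69717) = 0.735 + 0.18375 = 0.91875 m along the plane.
Vertically, h_p = y_p·sinθ = 0.91875 × 0.707107 = 0.649655 m.

h_p = 0.650 m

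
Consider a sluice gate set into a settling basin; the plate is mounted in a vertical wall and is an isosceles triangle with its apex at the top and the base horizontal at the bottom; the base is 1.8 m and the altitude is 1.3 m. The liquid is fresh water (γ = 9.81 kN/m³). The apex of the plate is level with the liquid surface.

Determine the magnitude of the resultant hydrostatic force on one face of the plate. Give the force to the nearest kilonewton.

γ = 9.81 kN/m³.
With the apex up, the centroid sits 2h/3 = 2 × 1.3/3 = 0.866667 m below the apex, so the centroid depth is h_c = 0.866667 m.
A = ½ × 1.8 × 1.3 = 1.17 m².
Resultant F = γ·h_c·A = 9.81 × 0.866667 × 1.17 = 9.94734 kN.

F ≈ 10 kN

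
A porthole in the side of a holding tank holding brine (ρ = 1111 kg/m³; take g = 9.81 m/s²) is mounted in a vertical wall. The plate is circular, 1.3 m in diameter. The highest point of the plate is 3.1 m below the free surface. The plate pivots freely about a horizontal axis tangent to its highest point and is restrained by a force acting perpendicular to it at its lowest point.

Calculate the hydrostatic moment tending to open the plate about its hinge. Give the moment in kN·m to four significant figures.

γ = ρg = 1111 × 9.81 / 1000 = 10.89891 kN/m³.
The centroid is at the centre, 0.65 m below the top of the plate, so the centroid depth is h_c = 3.1 + 0.65 = 3.75 m.
A = π(0.65)² = 1.32732 m².
Resultant F = γ·h_c·A = 10.89891 × 3.75 × 1.32732 = 54.2488 kN.
I_c = πr⁴/4 = π × 0.65⁴/4 = 0.140198 m⁴.
Centre of pressure: y_p = y_c + I_c/(y_c·A) = 3.75 + 0.140198/(3.75 × 1.32732) = 3.75 + 0.0281666 = 3.77817 m along the plane.
The resultant acts 0.65 + 0.0281666 = 0.678167 m (along the plate) below the hinge at the top edge, so the moment about the hinge is M = F × 0.678167 = 54.2488 × 0.678167 = 36.7897 kN·m.

M ≈ 36.79 kN·m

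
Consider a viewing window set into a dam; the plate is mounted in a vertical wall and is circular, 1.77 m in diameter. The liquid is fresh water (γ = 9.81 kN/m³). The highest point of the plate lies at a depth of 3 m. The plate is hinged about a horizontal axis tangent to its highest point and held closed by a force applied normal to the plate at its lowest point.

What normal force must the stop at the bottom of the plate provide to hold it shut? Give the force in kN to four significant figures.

γ = 9.81 kN/m³.
The centroid is at the centre, 0.885 m below the top of the plate, so the centroid depth is h_c = 3 + 0.885 = 3.885 m.
A = π(0.885)² = 2.46057 m².
Resultant F = γ·h_c·A = 9.81 × 3.885 × 2.46057 = 93.7769 kN.
I_c = πr⁴/4 = π × 0.885⁴/4 = 0.481796 m⁴.
Centre of pressure: y_p = y_c + I_c/(y_c·A) = 3.885 + 0.481796/(3.885 × 2.46057) = 3.885 + 0.0504007 = 3.9354 m along the plane.
The resultant acts 0.885 + 0.0504007 = 0.935401 m (along the plate) below the hinge at the top edge, so the moment about the hinge is M = F × 0.935401 = 93.7769 × 0.935401 = 87.719 kN·m.
A normal force at the bottom, 1.77 m from the hinge, must supply this moment: P = 87.719/1.77 = 49.5588 kN.

P ≈ 49.56 kN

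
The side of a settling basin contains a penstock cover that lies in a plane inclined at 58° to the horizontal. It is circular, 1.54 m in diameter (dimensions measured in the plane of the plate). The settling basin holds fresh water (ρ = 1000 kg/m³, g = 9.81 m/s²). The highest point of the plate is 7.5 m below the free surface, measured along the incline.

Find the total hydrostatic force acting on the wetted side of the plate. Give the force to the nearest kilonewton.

F ≈ 128 kN

γ = ρg = 1000 × 9.81 = 9810 N/m³ = 9.81 kN/m³.
Let θ = 58° be the plate's angle to the horizontal; measure y along the incline from where the plane meets the free surface. Vertical depth h = y·sinθ with sinθ = 0.848048.
The centroid is at the centre, 0.77 m below the top of the plate, so y_c = 7.5 + 0.77 = 8.27 m and h_c = 8.27 × 0.848048 = 7.01336 m.
A = π(0.77)² = 1.86265 m².
Resultant F = γ·h_c·A = 9.81 × 7.01336 × 1.86265 = 128.152 kN.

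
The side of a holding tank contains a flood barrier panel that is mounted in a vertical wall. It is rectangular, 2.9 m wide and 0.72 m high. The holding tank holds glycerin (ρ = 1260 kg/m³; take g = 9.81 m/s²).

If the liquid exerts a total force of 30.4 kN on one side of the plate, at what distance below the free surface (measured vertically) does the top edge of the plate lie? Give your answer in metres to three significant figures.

γ = ρg = 1260 × 9.81 / 1000 = 12.3606 kN/m³.
A = 2.9 × 0.72 = 2.088 m².
From F = γ·h_c·A, the centroid depth is h_c = 30.4/(12.3606 × 2.088) = 1.17789 m.
The centroid lies 0.72/2 = 0.36 m below the top edge, so the top edge sits at h_top = 1.17789 − 0.36 = 0.81789 m below the surface.

d_top ≈ 0.818 m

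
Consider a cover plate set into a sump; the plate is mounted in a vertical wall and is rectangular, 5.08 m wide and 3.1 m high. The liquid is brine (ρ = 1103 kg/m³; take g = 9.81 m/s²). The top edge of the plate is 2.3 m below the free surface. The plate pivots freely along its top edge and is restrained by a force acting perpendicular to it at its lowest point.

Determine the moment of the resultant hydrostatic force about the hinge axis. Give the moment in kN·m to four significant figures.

γ = ρg = 1103 × 9.81 / 1000 = 10.82043 kN/m³.
The centroid lies 3.1/2 = 1.55 m below the top edge, so the centroid depth is h_c = 2.3 + 1.55 = 3.85 m.
A = 5.08 × 3.1 = 15.748 m².
Resultant F = γ·h_c·A = 10.82043 × 3.85 × 15.748 = 656.041 kN.
I_c = b·h³/12 = 5.08 × 3.1³/12 = 12.6115 m⁴.
Centre of pressure: y_p = y_c + I_c/(y_c·A) = 3.85 + 12.6115/(3.85 × 15.748) = 3.85 + 0.208008 = 4.05801 m along the plane.
The resultant acts 1.55 + 0.208008 = 1.75801 m (along the plate) below the hinge at the top edge, so the moment about the hinge is M = F × 1.75801 = 656.041 × 1.75801 = 1153.33 kN·m.

M ≈ 1153 kN·m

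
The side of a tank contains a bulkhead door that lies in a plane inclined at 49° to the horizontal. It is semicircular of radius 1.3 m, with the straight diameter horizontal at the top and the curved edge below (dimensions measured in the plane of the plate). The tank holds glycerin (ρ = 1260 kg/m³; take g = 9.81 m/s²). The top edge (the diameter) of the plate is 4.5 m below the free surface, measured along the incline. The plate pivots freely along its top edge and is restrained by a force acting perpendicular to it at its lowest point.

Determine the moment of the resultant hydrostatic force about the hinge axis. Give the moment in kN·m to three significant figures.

γ = ρg = 1260 × 9.81 / 1000 = 12.3606 kN/m³.
Let θ = 49° be the plate's angle to the horizontal; measure y along the incline from where the plane meets the free surface. Vertical depth h = y·sinθ with sinθ = 0.754710.
The centroid of a semicircle lies 4r/(3π) = 0.551737 m from the diameter, here below the top edge, so y_c = 4.5 + 0.551737 = 5.05174 m and h_c = 5.05174 × 0.754710 = 3.8126 m.
A = πr²/2 = π × 1.3²/2 = 2.65465 m².
Resultant F = γ·h_c·A = 12.3606 × 3.8126 × 2.65465 = 125.103 kN.
I_c = (π/8 − 8/(9π))·r⁴ = 0.109757 × 1.3⁴ = 0.313477 m⁴.
Centre of pressure: y_p = y_c + I_c/(y_c·A) = 5.05174 + 0.313477/(5.05174 × 2.65465) = 5.05174 + 0.0233753 = 5.07512 m along the plane.
The resultant acts 0.551737 + 0.0233753 = 0.575112 m (along the plate) below the hinge at the top edge, so the moment about the hinge is M = F × 0.575112 = 125.103 × 0.575112 = 71.9482 kN·m.

M ≈ 71.9 kN·m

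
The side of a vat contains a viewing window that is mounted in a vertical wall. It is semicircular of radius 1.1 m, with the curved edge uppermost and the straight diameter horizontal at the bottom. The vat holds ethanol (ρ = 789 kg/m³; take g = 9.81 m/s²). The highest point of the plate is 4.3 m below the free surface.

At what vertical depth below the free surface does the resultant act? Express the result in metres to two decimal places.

h_p = 4.95 m

γ = ρg = 789 × 9.81 / 1000 = 7.74009 kN/m³.
The centroid lies 4r/(3π) = 0.466854 m above the diameter, so r − 4r/(3π) = 1.1 − 0.466854 = 0.633146 m below the topmost point, so the centroid depth is h_c = 4.3 + 0.633146 = 4.93315 m.
A = πr²/2 = π × 1.1²/2 = 1.90066 m².
Resultant F = γ·h_c·A = 7.74009 × 4.93315 × 1.90066 = 72.5729 kN.
I_c = (π/8 − 8/(9π))·r⁴ = 0.109757 × 1.1⁴ = 0.160695 m⁴.
Centre of pressure: y_p = y_c + I_c/(y_c·A) = 4.93315 + 0.160695/(4.93315 × 1.90066) = 4.93315 + 0.0171385 = 4.95029 m along the plane.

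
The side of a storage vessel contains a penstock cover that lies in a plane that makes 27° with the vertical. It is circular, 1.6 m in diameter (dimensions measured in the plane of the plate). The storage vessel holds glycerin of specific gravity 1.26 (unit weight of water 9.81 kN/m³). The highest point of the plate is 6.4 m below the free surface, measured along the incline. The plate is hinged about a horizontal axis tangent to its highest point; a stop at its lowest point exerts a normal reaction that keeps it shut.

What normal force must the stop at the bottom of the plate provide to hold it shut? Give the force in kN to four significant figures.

γ = 1.26 × 9.81 = 12.3606 kN/m³.
The plate makes 27° with the vertical, i.e. θ = 90° − 27° = 63° to the horizontal. Measuring y along the incline from the free-surface line, vertical depth h = y·sinθ with sinθ = 0.891007.
The centroid is at the centre, 0.8 m below the top of the plate, so y_c = 6.4 + 0.8 = 7.2 m and h_c = 7.2 × 0.891007 = 6.41525 m.
A = π(0.8)² = 2.01062 m².
Resultant F = γ·h_c·A = 12.3606 × 6.41525 × 2.01062 = 159.435 kN.
I_c = πr⁴/4 = π × 0.8⁴/4 = 0.321699 m⁴.
Centre of pressure: y_p = y_c + I_c/(y_c·A) = 7.2 + 0.321699/(7.2 × 2.01062) = 7.2 + 0.0222222 = 7.22222 m along the plane.
The resultant acts 0.8 + 0.0222222 = 0.822222 m (along the plate) below the hinge at the top edge, so the moment about the hinge is M = F × 0.822222 = 159.435 × 0.822222 = 131.091 kN·m.
A normal force at the bottom, 1.6 m from the hinge, must supply this moment: P = 131.091/1.6 = 81.9319 kN.

P ≈ 81.93 kN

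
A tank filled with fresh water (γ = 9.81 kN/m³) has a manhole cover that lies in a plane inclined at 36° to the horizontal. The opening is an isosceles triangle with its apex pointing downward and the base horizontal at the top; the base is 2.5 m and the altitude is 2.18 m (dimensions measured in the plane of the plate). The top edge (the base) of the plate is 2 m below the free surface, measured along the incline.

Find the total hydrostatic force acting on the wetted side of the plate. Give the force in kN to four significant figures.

γ = 9.81 kN/m³.
Let θ = 36° be the plate's angle to the horizontal; measure y along the incline from where the plane meets the free surface. Vertical depth h = y·sinθ with sinθ = 0.587785.
With the apex down, the centroid sits h/3 = 2.18/3 = 0.726667 m below the base (the top edge), so y_c = 2 + 0.726667 = 2.72667 m and h_c = 2.72667 × 0.587785 = 1.6027 m.
A = ½ × 2.5 × 2.18 = 2.725 m².
Resultant F = γ·h_c·A = 9.81 × 1.6027 × 2.725 = 42.8438 kN.

F ≈ 42.84 kN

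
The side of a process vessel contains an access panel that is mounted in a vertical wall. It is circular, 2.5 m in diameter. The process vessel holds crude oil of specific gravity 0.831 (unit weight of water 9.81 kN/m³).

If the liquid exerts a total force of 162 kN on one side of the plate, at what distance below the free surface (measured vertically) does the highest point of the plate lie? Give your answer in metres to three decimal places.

d_top ≈ 2.798 m

γ = 0.831 × 9.81 = 8.15211 kN/m³.
A = π(1.25)² = 4.90874 m².
From F = γ·h_c·A, the centroid depth is h_c = 162/(8.15211 × 4.90874) = 4.04832 m.
The centroid is at the centre, 1.25 m below the top of the plate, so the highest point sits at h_top = 4.04832 − 1.25 = 2.79832 m below the surface.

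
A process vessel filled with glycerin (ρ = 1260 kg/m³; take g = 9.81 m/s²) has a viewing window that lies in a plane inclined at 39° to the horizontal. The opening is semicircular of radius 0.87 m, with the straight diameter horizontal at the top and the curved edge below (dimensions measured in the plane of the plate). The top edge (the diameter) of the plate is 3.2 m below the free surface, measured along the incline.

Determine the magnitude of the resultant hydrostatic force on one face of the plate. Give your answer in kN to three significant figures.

γ = ρg = 1260 × 9.81 / 1000 = 12.3606 kN/m³.
Let θ = 39° be the plate's angle to the horizontal; measure y along the incline from where the plane meets the free surface. Vertical depth h = y·sinθ with sinθ = 0.629320.
The centroid of a semicircle lies 4r/(3π) = 0.369239 m from the diameter, here below the top edge, so y_c = 3.2 + 0.369239 = 3.56924 m and h_c = 3.56924 × 0.629320 = 2.24619 m.
A = πr²/2 = π × 0.87²/2 = 1.18894 m².
Resultant F = γ·h_c·A = 12.3606 × 2.24619 × 1.18894 = 33.01 kN.

F ≈ 33.0 kN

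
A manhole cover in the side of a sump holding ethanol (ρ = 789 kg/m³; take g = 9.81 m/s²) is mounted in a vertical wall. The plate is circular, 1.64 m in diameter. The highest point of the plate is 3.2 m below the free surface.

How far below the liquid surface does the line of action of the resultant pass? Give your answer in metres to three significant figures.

γ = ρg = 789 × 9.81 / 1000 = 7.74009 kN/m³.
The centroid is at the centre, 0.82 m below the top of the plate, so the centroid depth is h_c = 3.2 + 0.82 = 4.02 m.
A = π(0.82)² = 2.11241 m².
Resultant F = γ·h_c·A = 7.74009 × 4.02 × 2.11241 = 65.728 kN.
I_c = πr⁴/4 = π × 0.82⁴/4 = 0.355096 m⁴.
Centre of pressure: y_p = y_c + I_c/(y_c·A) = 4.02 + 0.355096/(4.02 × 2.11241) = 4.02 + 0.0418159 = 4.06182 m along the plane.

h_p = 4.06 m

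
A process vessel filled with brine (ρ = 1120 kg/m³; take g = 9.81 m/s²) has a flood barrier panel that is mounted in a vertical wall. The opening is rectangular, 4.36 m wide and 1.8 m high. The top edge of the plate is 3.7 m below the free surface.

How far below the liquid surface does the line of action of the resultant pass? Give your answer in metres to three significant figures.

γ = ρg = 1120 × 9.81 / 1000 = 10.9872 kN/m³.
The centroid lies 1.8/2 = 0.9 m below the top edge, so the centroid depth is h_c = 3.7 + 0.9 = 4.6 m.
A = 4.36 × 1.8 = 7.848 m².
Resultant F = γ·h_c·A = 10.9872 × 4.6 × 7.848 = 396.647 kN.
I_c = b·h³/12 = 4.36 × 1.8³/12 = 2.11896 m⁴.
Centre of pressure: y_p = y_c + I_c/(y_c·A) = 4.6 + 2.11896/(4.6 × 7.848) = 4.6 + 0.0586957 = 4.6587 m along the plane.

h_p = 4.66 m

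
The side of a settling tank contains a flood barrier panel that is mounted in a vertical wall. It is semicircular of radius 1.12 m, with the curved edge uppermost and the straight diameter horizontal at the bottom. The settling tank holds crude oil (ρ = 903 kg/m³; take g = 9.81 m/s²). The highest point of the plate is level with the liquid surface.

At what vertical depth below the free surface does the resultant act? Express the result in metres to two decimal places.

γ = ρg = 903 × 9.81 / 1000 = 8.85843 kN/m³.
The centroid lies 4r/(3π) = 0.475343 m above the diameter, so r − 4r/(3π) = 1.12 − 0.475343 = 0.644657 m below the topmost point, so the centroid depth is h_c = 0.644657 m.
A = πr²/2 = π × 1.12²/2 = 1.97041 m².
Resultant F = γ·h_c·A = 8.85843 × 0.644657 × 1.97041 = 11.2523 kN.
I_c = (π/8 − 8/(9π))·r⁴ = 0.109757 × 1.12⁴ = 0.172705 m⁴.
Centre of pressure: y_p = y_c + I_c/(y_c·A) = 0.644657 + 0.172705/(0.644657 × 1.97041) = 0.644657 + 0.135963 = 0.78062 m along the plane.

h_p = 0.78 m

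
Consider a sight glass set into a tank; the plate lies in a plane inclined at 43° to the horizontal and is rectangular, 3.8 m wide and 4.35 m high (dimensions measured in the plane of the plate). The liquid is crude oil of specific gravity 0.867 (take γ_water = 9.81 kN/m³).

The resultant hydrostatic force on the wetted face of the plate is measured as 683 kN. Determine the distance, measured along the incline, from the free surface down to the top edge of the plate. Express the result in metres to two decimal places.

γ = 0.867 × 9.81 = 8.50527 kN/m³.
A = 3.8 × 4.35 = 16.53 m².
From F = γ·h_c·A, the centroid depth is h_c = 683/(8.50527 × 16.53) = 4.85802 m.
Let θ = 43° be the plate's angle to the horizontal; measure y along the incline from where the plane meets the free surface. Vertical depth h = y·sinθ with sinθ = 0.681998.
Along the incline, y_c = h_c/sinθ = 4.85802/0.681998 = 7.12322 m.
The centroid lies 4.35/2 = 2.175 m below the top edge, so the top edge sits at y_top = 7.12322 − 2.175 = 4.94822 m along the incline.

y_top ≈ 4.95 m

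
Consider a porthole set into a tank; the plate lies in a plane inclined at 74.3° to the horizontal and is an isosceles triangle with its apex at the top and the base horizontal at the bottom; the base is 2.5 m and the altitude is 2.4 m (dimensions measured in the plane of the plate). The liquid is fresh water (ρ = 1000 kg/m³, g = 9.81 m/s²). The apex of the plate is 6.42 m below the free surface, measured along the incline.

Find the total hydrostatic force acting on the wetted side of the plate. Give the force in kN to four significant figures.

F ≈ 227.2 kN

γ = ρg = 1000 × 9.81 = 9810 N/m³ = 9.81 kN/m³.
Let θ = 74.3° be the plate's angle to the horizontal; measure y along the incline from where the plane meets the free surface. Vertical depth h = y·sinθ with sinθ = 0.962692.
With the apex up, the centroid sits 2h/3 = 2 × 2.4/3 = 1.6 m below the apex, so y_c = 6.42 + 1.6 = 8.02 m and h_c = 8.02 × 0.962692 = 7.72079 m.
A = ½ × 2.5 × 2.4 = 3 m².
Resultant F = γ·h_c·A = 9.81 × 7.72079 × 3 = 227.223 kN.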